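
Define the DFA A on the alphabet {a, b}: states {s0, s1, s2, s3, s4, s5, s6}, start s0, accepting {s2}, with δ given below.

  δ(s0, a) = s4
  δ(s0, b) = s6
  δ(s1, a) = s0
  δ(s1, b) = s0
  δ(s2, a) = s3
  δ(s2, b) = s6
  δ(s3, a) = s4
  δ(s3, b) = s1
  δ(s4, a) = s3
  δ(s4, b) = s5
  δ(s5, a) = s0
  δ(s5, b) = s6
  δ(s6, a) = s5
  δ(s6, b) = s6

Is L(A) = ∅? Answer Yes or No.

Yes

The states reachable from the start state are {s0, s1, s3, s4, s5, s6}.
None of the accepting states {s2} is reachable, so no string is accepted and L(A) = ∅.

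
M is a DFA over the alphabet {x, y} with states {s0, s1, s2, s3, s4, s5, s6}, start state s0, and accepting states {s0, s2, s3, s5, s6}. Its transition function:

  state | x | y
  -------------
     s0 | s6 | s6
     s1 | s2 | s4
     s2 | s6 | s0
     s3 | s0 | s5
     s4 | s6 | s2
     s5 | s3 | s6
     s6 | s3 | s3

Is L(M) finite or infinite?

infinite

State s0 is reachable from the start and can reach an accepting state, and it lies on the cycle s0 → s6 → s3 → s0.
Traversing that cycle any number of times yields accepted strings of unbounded length, so the language is infinite.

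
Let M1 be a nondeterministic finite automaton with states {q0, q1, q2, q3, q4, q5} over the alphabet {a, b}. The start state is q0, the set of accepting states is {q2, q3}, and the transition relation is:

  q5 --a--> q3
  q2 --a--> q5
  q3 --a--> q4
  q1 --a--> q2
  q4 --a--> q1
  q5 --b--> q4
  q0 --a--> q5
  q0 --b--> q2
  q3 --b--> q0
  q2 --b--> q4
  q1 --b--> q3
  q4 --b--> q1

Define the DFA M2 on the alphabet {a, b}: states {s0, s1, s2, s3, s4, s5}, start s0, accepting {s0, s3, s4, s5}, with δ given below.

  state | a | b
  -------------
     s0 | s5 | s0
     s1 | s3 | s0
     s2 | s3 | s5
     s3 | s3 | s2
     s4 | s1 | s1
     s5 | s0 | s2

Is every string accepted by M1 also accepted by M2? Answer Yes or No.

No

The string abab is in L(M1) but not in L(M2).
So L(M1) ⊄ L(M2).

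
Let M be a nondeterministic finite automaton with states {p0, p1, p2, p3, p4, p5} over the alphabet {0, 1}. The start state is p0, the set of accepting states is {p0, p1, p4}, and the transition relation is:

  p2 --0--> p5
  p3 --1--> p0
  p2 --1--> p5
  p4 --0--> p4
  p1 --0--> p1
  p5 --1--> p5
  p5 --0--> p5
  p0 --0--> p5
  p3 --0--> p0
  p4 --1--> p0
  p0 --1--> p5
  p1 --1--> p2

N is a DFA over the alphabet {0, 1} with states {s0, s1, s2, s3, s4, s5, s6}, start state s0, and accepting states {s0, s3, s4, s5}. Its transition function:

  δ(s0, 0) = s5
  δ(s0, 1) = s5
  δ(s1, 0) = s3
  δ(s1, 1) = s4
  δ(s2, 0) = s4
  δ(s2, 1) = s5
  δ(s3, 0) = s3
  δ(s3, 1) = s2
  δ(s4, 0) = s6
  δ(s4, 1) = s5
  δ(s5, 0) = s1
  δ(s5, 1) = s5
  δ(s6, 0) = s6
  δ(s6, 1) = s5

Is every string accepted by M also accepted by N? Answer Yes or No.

Exploring the product automaton M × N from the start pair (p0, s0), following both machines on each input symbol, reaches 7 state pairs: (p0, s0), (p5, s5), (p5, s1), (p5, s3), (p5, s4), (p5, s2), (p5, s6).
M accepts in {p0, p1, p4} and N accepts in {s0, s3, s4, s5}. The reachable pairs whose M-component is accepting are (p0, s0); in each of them the N-component is accepting too, so the product for L(M) \ L(N) (M-component accepting, N-component rejecting) has no reachable accepting pair and the difference is empty.
Hence every string in L(M) is also in L(N).

Yes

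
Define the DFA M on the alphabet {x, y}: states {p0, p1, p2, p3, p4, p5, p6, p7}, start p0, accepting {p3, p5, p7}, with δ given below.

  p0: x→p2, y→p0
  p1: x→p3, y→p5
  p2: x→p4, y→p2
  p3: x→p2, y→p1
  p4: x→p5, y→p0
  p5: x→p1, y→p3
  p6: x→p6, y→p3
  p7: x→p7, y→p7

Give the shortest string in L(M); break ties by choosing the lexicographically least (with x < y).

xxx

A breadth-first search from p0 reaches an accepting state first via the path p0 → p2 → p4 → p5 on input xxx.
No string of length < 3 is accepted (BFS exhausts all shorter strings without reaching an accepting state), and xxx is the lexicographically least accepting string of length 3.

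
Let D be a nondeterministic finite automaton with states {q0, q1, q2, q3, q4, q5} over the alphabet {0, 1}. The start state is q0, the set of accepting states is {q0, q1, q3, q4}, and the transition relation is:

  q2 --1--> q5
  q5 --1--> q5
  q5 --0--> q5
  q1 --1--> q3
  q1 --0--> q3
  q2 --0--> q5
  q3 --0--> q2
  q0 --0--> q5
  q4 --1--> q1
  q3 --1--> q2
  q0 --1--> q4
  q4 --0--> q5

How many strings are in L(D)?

The useful subgraph on states {q0, q1, q3, q4} is acyclic, so L(D) is finite; the longest accepting path visits 4 useful states, giving maximum string length 3.
Counting accepting paths from q0 by length: 1 of length 0, 1 of length 1, 1 of length 2, 2 of length 3. Total 5.

5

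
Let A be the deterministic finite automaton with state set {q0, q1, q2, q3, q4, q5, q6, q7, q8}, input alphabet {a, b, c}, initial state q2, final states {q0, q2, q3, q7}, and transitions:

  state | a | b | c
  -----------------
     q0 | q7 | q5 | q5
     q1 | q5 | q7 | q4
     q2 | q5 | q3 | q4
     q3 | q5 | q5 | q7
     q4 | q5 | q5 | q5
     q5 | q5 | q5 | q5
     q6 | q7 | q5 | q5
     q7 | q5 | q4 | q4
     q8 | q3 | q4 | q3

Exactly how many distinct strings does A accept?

The useful subgraph on states {q2, q3, q7} is acyclic, so L(A) is finite; the longest accepting path visits 3 useful states, giving maximum string length 2.
Counting accepting paths from q2 by length: 1 of length 0, 1 of length 1, 1 of length 2. Total 3.

3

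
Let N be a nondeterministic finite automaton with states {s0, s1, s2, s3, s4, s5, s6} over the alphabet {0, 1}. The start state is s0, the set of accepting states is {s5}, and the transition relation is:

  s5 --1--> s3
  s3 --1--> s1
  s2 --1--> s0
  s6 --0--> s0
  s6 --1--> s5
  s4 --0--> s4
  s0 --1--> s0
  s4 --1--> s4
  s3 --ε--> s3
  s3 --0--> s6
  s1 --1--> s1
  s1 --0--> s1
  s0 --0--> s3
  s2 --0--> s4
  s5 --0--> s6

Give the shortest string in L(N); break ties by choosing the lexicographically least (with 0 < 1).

A breadth-first search from s0 reaches an accepting state first via the path s0 → s3 → s6 → s5 on input 001.
No string of length < 3 is accepted (BFS exhausts all shorter strings without reaching an accepting state), and 001 is the lexicographically least accepting string of length 3.

001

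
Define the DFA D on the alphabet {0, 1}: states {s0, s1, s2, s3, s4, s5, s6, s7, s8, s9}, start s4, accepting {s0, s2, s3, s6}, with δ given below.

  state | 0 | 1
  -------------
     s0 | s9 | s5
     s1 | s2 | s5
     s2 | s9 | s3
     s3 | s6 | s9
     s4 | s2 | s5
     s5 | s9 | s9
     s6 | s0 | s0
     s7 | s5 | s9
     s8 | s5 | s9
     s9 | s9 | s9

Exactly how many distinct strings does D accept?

The useful subgraph on states {s0, s2, s3, s4, s6} is acyclic, so L(D) is finite; the longest accepting path visits 5 useful states, giving maximum string length 4.
Counting accepting paths from s4 by length: 1 of length 1, 1 of length 2, 1 of length 3, 2 of length 4. Total 5.

5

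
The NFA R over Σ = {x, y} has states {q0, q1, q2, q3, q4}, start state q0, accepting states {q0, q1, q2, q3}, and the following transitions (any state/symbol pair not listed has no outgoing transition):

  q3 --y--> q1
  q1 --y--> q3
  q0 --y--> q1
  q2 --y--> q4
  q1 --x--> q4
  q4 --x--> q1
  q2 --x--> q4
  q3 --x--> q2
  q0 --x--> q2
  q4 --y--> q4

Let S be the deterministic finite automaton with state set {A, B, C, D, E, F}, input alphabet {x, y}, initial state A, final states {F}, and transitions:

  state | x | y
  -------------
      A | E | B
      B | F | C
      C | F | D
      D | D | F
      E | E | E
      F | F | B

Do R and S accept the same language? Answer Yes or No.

No

The empty string ε is accepted by R but rejected by S.
So L(R) ≠ L(S).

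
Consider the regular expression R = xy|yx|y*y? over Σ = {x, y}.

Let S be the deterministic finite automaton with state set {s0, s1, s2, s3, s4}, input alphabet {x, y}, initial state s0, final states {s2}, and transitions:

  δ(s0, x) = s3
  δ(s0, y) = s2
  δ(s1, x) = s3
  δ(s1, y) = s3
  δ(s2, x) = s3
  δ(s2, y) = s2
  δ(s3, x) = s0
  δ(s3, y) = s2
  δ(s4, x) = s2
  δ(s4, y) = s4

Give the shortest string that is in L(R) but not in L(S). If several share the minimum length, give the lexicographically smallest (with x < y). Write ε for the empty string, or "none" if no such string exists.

ε

The empty string ε is accepted by R but not by S.
Since ε is the unique shortest string, it is the required witness.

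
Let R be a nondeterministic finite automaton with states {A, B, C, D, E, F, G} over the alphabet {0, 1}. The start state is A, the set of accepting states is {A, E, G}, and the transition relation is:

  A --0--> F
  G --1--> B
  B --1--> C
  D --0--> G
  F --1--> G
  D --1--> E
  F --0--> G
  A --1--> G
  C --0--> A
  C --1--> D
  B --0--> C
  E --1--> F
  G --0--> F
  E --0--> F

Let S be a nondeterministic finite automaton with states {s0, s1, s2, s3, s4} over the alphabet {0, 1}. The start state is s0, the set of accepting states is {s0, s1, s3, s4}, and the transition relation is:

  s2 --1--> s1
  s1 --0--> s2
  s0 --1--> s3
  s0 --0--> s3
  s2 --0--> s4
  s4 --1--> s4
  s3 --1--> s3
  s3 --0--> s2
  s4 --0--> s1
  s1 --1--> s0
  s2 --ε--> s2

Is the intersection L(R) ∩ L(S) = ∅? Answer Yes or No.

No

The empty string ε is accepted by both R and S.
Hence L(R) ∩ L(S) ≠ ∅.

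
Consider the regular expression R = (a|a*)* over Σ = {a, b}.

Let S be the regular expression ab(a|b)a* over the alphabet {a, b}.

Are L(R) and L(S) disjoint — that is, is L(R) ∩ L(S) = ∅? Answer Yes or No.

Converting the expression R to a DFA (subset construction, then merging equivalent states) gives the minimal DFA with states {r0, r1}, start state r0, accepting states {r0} and transitions r0: a→r0, b→r1; r1: a→r1, b→r1.
Converting the expression S to a DFA (subset construction, then merging equivalent states) gives the minimal DFA with states {s0, s1, s2, s3, s4}, start state s0, accepting states {s4} and transitions s0: a→s1, b→s2; s1: a→s2, b→s3; s2: a→s2, b→s2; s3: a→s4, b→s4; s4: a→s4, b→s2.
Exploring the product automaton R × S from the start pair (r0, s0), following both machines on each input symbol, reaches 6 state pairs: (r0, s0), (r0, s1), (r1, s2), (r0, s2), (r1, s3), (r1, s4).
R accepts in {r0} and S accepts in {s4}; no reachable pair has both components accepting, so no string drives both machines to acceptance simultaneously and L(R) ∩ L(S) = ∅.
So no string is accepted by both, and the intersection is empty.

Yes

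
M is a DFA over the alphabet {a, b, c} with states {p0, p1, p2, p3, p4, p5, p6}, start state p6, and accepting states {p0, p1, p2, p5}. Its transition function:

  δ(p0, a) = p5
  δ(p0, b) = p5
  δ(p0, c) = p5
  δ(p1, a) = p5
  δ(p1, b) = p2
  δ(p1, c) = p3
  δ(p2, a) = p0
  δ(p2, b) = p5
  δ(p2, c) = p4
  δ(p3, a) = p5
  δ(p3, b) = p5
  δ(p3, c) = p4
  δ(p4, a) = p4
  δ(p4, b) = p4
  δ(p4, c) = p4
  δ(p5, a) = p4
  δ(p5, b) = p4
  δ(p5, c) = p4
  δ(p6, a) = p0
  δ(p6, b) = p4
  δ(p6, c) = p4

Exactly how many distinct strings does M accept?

4

The useful subgraph on states {p0, p5, p6} is acyclic, so L(M) is finite; the longest accepting path visits 3 useful states, giving maximum string length 2.
Counting accepting paths from p6 by length: 1 of length 1, 3 of length 2. Total 4.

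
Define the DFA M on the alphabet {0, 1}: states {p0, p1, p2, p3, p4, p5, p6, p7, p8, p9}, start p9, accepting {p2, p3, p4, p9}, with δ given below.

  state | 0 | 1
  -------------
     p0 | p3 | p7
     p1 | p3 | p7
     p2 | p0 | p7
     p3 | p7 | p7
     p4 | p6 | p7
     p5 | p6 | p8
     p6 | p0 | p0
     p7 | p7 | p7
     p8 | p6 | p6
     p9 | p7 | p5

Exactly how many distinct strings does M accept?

7

The useful subgraph on states {p0, p3, p5, p6, p8, p9} is acyclic, so L(M) is finite; the longest accepting path visits 6 useful states, giving maximum string length 5.
Counting accepting paths from p9 by length: 1 of length 0, 2 of length 4, 4 of length 5. Total 7.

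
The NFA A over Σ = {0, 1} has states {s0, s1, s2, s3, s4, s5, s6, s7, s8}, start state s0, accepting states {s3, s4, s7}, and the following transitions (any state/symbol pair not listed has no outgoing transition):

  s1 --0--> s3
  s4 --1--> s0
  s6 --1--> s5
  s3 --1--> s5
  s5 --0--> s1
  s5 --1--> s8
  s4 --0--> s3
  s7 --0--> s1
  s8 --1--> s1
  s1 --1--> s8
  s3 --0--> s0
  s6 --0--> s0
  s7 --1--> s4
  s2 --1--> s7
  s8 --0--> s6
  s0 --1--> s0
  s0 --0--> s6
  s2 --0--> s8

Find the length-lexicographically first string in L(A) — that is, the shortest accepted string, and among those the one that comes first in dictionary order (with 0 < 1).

A breadth-first search from s0 reaches an accepting state first via the path s0 → s6 → s5 → s1 → s3 on input 0100.
No string of length < 4 is accepted (BFS exhausts all shorter strings without reaching an accepting state), and 0100 is the lexicographically least accepting string of length 4.

0100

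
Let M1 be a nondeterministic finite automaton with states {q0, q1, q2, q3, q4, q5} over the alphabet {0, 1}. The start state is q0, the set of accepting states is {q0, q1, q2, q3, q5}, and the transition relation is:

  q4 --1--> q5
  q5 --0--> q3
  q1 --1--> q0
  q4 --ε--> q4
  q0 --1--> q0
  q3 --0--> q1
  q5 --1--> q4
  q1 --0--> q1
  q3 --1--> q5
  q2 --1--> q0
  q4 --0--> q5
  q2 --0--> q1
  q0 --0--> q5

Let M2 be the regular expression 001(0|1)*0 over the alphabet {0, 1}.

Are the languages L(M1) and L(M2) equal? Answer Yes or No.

No

The empty string ε is accepted by M1 but rejected by M2.
So L(M1) ≠ L(M2).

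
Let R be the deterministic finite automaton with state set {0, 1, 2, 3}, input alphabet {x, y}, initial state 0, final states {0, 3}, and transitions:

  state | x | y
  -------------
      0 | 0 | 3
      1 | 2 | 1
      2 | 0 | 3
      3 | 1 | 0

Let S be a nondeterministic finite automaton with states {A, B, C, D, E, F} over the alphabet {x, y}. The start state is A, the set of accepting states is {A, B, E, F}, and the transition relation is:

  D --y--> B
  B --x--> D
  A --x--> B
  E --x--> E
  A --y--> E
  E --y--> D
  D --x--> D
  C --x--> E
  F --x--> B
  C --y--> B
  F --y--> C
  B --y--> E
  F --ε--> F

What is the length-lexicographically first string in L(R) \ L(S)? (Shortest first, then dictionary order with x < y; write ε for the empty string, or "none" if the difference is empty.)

The string xx is accepted by R but not by S.
No shorter string lies in the difference, and xx is the lexicographically first length-2 string in L(R) \ L(S).

xx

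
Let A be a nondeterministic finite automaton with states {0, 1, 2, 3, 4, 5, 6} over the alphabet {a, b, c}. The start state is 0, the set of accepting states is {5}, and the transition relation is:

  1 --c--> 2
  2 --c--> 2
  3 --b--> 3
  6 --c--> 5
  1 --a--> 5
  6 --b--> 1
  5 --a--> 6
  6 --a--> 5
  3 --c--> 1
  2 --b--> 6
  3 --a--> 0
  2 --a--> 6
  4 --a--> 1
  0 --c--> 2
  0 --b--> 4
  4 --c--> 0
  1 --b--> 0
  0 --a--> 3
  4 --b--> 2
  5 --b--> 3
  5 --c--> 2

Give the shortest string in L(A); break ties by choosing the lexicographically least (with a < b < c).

aca

A breadth-first search from 0 reaches an accepting state first via the path 0 → 3 → 1 → 5 on input aca.
No string of length < 3 is accepted (BFS exhausts all shorter strings without reaching an accepting state), and aca is the lexicographically least accepting string of length 3.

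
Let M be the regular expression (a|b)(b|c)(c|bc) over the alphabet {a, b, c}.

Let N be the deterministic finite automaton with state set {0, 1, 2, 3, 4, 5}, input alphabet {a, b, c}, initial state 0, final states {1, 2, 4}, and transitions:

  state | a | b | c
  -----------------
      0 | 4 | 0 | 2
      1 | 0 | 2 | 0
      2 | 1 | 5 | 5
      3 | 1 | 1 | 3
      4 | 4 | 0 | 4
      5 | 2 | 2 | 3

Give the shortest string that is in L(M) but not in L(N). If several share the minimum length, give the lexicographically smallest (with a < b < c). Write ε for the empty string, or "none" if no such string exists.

bcc

The string bcc is accepted by M but not by N.
No shorter string lies in the difference, and bcc is the lexicographically first length-3 string in L(M) \ L(N).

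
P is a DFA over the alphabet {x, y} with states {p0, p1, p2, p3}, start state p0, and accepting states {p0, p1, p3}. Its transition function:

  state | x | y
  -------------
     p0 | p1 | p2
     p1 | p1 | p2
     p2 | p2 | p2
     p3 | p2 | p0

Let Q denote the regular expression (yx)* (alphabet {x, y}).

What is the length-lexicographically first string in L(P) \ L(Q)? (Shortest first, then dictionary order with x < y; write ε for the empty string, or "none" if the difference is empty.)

The string x is accepted by P but not by Q.
No shorter string lies in the difference, and x is the lexicographically first length-1 string in L(P) \ L(Q).

x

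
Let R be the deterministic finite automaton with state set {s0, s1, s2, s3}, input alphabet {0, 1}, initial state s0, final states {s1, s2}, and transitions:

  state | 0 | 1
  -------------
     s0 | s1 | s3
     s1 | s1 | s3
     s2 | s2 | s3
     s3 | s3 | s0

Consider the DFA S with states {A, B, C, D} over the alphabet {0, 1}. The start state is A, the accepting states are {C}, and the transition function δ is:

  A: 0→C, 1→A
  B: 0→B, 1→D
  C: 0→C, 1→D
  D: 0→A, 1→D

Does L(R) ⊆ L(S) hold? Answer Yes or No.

The string 0110 is in L(R) but not in L(S).
So L(R) ⊄ L(S).

No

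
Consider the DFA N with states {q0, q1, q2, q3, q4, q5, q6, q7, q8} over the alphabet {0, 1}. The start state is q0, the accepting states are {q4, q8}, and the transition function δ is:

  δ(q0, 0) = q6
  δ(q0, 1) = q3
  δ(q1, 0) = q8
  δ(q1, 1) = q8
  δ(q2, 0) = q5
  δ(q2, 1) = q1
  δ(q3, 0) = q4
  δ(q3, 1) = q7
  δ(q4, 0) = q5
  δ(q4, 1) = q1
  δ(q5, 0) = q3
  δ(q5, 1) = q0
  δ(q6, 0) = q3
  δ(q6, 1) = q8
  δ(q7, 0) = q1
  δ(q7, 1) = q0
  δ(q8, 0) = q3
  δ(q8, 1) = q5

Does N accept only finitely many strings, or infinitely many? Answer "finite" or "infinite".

infinite

State q3 is reachable from the start and can reach an accepting state, and it lies on the cycle q3 → q4 → q1 → q8 → q3.
Traversing that cycle any number of times yields accepted strings of unbounded length, so the language is infinite.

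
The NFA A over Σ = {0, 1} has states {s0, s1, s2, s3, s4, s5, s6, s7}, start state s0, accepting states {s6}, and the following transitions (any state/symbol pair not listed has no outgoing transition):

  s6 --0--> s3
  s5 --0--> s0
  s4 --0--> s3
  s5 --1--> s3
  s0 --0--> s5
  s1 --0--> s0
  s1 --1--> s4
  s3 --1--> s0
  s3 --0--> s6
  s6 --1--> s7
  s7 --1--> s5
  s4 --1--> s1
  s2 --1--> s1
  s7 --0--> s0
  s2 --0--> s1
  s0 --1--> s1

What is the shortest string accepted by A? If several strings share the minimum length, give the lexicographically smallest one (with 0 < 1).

010

A breadth-first search from s0 reaches an accepting state first via the path s0 → s5 → s3 → s6 on input 010.
No string of length < 3 is accepted (BFS exhausts all shorter strings without reaching an accepting state), and 010 is the lexicographically least accepting string of length 3.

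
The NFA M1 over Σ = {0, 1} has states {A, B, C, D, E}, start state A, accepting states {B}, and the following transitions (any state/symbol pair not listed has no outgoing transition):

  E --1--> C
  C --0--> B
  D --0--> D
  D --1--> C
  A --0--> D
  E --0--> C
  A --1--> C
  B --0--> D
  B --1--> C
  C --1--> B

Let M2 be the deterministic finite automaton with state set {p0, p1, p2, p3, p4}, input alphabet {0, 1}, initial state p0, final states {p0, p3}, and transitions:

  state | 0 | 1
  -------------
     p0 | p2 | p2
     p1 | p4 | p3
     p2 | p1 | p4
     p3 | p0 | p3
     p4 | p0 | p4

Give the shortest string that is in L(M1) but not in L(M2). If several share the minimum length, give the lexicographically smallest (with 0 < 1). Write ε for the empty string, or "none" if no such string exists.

10

The string 10 is accepted by M1 but not by M2.
No shorter string lies in the difference, and 10 is the lexicographically first length-2 string in L(M1) \ L(M2).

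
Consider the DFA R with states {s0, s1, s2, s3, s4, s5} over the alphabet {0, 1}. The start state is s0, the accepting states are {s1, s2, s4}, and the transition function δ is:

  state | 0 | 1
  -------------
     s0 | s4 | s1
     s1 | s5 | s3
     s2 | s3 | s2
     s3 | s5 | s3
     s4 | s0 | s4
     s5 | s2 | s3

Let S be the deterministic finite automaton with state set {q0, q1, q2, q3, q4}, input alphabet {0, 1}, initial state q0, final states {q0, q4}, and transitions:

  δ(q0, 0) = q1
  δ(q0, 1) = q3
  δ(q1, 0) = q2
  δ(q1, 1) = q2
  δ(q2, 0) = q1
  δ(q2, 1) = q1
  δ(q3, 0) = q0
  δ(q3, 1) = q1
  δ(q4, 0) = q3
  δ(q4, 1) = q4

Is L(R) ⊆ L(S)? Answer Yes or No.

No

The string 0 is in L(R) but not in L(S).
So L(R) ⊄ L(S).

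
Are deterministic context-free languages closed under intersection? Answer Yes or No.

No

DCFLs are closed under complement (normalise the DPDA to read all of its input, then flip the verdict). If they were also closed under intersection, De Morgan would make them closed under union; but {aⁿbⁿ : n≥0} and {aⁿb²ⁿ : n≥0} are DCFLs (push the a's; pop one per b, respectively one per two b's) whose union no deterministic PDA accepts: a DPDA for it would have a single run on aⁿb²ⁿ, accepting after the prefix aⁿbⁿ and accepting again after n more b's; an ordinary PDA that simulates it on a's and b's and, at any moment when it is accepting, may switch to reading only a fresh letter c while feeding each c to the simulation as a b, would accept aⁱbʲcᵏ (k≥1) exactly when both aⁱbʲ and aⁱbʲ⁺ᵏ are in the language, i.e. its language intersected with the regular set a*b*c⁺ would be exactly {aⁿbⁿcⁿ : n≥1} — impossible, since context-free languages are closed under intersection with regular sets and {aⁿbⁿcⁿ} is not context-free.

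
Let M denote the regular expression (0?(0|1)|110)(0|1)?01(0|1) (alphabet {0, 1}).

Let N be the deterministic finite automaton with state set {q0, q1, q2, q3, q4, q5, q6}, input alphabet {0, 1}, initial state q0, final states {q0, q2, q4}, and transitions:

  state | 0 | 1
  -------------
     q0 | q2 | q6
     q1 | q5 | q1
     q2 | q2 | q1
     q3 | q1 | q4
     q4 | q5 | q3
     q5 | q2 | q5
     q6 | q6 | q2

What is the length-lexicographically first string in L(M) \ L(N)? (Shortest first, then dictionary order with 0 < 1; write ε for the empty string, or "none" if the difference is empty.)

The string 0010 is accepted by M but not by N.
No shorter string lies in the difference, and 0010 is the lexicographically first length-4 string in L(M) \ L(N).

0010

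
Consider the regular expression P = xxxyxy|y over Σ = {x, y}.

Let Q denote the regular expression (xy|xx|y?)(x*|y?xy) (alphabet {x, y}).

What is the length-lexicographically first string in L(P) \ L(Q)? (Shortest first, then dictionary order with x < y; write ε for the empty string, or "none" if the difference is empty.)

xxxyxy

The string xxxyxy is accepted by P but not by Q.
No shorter string lies in the difference, and xxxyxy is the lexicographically first length-6 string in L(P) \ L(Q).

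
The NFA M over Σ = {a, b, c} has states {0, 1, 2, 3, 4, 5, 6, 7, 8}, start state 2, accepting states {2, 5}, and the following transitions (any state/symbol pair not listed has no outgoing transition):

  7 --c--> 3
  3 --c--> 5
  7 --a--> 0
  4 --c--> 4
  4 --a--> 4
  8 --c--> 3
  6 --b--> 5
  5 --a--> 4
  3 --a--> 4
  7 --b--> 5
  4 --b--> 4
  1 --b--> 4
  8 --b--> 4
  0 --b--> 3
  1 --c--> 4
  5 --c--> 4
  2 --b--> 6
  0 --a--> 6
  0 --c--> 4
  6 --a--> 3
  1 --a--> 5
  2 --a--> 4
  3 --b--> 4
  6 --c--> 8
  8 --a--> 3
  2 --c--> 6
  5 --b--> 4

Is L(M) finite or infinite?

The useful states (reachable from 2 and able to reach an accepting state) are {2, 3, 5, 6, 8}.
Restricted to these states the transition graph has no cycle, so every accepting path has bounded length and L is finite.

finite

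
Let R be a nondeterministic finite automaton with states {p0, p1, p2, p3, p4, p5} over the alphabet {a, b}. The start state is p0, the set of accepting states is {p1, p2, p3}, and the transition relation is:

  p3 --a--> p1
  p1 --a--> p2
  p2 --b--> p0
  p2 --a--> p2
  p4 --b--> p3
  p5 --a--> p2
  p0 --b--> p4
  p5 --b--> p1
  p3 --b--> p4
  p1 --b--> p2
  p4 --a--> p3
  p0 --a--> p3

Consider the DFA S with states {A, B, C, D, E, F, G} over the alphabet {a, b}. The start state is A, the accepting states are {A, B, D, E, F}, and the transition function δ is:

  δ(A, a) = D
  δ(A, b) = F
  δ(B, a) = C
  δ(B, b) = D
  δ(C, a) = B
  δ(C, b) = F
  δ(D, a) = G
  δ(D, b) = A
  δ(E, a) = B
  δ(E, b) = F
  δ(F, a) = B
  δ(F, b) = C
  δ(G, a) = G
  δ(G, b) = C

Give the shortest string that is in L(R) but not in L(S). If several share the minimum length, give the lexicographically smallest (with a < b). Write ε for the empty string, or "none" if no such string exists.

The string aa is accepted by R but not by S.
No shorter string lies in the difference, and aa is the lexicographically first length-2 string in L(R) \ L(S).

aa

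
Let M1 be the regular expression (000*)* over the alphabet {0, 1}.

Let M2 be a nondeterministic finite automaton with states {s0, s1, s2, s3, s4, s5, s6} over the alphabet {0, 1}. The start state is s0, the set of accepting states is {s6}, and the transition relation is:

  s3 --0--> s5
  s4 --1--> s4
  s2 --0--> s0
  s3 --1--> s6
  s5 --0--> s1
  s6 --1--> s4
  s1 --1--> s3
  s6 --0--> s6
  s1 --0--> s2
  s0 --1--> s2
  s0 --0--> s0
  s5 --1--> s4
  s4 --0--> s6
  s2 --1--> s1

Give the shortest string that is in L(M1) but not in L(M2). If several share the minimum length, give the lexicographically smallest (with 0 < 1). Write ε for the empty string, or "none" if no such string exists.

The empty string ε is accepted by M1 but not by M2.
Since ε is the unique shortest string, it is the required witness.

ε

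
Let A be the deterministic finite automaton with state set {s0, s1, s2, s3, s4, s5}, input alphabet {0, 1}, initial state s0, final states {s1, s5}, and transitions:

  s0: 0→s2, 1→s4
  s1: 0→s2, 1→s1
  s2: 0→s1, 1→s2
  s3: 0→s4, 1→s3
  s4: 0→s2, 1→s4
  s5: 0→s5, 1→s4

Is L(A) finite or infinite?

infinite

State s1 is reachable from the start and can reach an accepting state, and it lies on the cycle s1 → s1.
Traversing that cycle any number of times yields accepted strings of unbounded length, so the language is infinite.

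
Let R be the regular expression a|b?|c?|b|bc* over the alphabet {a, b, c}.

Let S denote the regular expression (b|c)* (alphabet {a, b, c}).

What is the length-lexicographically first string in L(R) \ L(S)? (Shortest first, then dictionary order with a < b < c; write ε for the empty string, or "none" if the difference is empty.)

The string a is accepted by R but not by S.
No shorter string lies in the difference, and a is the lexicographically first length-1 string in L(R) \ L(S).

a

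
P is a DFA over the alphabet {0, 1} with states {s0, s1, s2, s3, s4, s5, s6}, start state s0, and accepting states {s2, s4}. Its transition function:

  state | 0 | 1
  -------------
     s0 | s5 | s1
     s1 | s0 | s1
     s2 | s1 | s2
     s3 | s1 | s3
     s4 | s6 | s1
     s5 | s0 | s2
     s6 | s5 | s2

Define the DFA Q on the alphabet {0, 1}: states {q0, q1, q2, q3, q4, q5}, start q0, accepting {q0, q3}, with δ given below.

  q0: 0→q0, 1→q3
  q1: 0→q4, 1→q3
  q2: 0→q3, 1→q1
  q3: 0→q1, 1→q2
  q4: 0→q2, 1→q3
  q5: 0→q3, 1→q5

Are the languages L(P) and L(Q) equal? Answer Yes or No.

No

The string 011 is accepted by P but rejected by Q.
So L(P) ≠ L(Q).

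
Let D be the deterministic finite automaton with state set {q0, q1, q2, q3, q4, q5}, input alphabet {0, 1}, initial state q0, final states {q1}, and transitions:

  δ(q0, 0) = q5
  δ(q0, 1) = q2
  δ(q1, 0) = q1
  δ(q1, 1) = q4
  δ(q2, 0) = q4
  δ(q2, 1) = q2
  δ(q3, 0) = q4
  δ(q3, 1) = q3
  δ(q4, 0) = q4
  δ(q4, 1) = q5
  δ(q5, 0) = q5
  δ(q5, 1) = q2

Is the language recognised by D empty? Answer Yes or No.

Yes

The states reachable from the start state are {q0, q2, q4, q5}.
None of the accepting states {q1} is reachable, so no string is accepted and L(D) = ∅.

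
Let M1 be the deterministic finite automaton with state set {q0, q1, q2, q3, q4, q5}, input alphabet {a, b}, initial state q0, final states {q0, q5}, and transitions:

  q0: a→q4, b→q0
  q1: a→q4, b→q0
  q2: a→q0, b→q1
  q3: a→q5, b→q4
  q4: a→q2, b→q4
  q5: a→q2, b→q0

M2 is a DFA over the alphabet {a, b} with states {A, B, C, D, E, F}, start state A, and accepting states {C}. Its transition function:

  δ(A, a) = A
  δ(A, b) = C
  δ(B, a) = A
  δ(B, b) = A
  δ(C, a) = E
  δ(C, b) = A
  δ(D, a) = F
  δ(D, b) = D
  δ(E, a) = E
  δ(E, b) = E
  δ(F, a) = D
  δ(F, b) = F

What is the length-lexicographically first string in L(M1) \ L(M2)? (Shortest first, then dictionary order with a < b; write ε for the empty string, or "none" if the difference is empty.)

ε

The empty string ε is accepted by M1 but not by M2.
Since ε is the unique shortest string, it is the required witness.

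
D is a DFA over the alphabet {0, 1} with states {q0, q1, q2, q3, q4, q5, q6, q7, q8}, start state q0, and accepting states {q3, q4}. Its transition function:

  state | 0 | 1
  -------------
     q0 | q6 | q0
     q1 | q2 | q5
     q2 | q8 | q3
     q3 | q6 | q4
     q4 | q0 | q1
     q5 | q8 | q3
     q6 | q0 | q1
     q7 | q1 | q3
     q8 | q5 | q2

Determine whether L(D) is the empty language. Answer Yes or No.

No

The string 0101 is accepted: the run q0 → q6 → q1 → q2 → q3 ends in the accepting state q3.
Since at least one string is accepted, L(D) is not empty.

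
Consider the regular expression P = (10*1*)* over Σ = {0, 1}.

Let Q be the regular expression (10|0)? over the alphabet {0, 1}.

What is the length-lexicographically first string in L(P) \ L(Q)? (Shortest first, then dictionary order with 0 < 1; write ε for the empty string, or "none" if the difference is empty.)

1

The string 1 is accepted by P but not by Q.
No shorter string lies in the difference, and 1 is the lexicographically first length-1 string in L(P) \ L(Q).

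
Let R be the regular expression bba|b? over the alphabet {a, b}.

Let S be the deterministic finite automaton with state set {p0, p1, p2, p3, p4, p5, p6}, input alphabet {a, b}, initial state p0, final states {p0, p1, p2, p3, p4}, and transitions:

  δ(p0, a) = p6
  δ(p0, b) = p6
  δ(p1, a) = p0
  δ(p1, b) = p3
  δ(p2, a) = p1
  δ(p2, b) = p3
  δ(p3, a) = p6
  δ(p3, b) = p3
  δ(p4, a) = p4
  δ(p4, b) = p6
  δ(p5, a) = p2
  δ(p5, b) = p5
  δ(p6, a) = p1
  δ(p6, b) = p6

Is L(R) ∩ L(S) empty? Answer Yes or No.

The empty string ε is accepted by both R and S.
Hence L(R) ∩ L(S) ≠ ∅.

No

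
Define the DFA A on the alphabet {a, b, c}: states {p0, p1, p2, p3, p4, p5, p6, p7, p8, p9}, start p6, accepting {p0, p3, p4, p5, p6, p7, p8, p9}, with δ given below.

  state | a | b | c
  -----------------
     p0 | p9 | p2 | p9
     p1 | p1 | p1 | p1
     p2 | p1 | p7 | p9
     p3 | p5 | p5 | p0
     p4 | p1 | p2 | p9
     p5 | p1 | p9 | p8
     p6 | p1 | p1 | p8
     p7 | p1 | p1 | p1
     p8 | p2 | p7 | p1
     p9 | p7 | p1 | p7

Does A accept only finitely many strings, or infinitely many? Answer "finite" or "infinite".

The useful states (reachable from p6 and able to reach an accepting state) are {p2, p6, p7, p8, p9}.
Restricted to these states the transition graph has no cycle, so every accepting path has bounded length and L is finite.

finite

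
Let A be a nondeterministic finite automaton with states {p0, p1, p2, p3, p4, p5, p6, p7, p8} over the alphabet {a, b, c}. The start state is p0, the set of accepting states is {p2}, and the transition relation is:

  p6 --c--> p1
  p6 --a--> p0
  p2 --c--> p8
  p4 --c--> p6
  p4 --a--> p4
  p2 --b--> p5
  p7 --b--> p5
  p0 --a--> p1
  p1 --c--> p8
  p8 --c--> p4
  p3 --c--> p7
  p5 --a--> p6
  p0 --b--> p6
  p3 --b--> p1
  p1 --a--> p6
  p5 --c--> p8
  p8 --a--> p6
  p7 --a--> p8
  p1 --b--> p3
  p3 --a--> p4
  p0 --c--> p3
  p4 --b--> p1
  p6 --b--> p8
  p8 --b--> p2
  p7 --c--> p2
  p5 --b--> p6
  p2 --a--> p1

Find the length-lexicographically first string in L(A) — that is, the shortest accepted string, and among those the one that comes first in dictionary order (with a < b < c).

acb

A breadth-first search from p0 reaches an accepting state first via the path p0 → p1 → p8 → p2 on input acb.
No string of length < 3 is accepted (BFS exhausts all shorter strings without reaching an accepting state), and acb is the lexicographically least accepting string of length 3.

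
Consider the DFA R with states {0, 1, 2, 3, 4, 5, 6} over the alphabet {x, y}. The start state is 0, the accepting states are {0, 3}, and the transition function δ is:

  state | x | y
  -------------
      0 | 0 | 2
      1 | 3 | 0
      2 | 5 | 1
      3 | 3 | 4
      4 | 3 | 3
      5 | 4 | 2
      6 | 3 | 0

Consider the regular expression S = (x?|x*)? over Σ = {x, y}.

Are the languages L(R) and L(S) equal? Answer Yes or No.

No

The string yyx is accepted by R but rejected by S.
So L(R) ≠ L(S).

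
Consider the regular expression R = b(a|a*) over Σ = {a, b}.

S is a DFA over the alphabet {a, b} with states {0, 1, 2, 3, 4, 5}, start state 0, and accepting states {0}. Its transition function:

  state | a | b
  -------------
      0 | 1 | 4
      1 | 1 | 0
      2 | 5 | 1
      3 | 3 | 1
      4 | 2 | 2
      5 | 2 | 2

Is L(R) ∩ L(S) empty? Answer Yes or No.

Converting the expression R to a DFA (subset construction, then merging equivalent states) gives the minimal DFA with states {r0, r1, r2}, start state r0, accepting states {r2} and transitions r0: a→r1, b→r2; r1: a→r1, b→r1; r2: a→r2, b→r1.
Exploring the product automaton R × S from the start pair (r0, 0), following both machines on each input symbol, reaches 9 state pairs: (r0, 0), (r1, 1), (r2, 4), (r1, 0), (r2, 2), (r1, 2), (r1, 4), (r2, 5), (r1, 5).
R accepts in {r2} and S accepts in {0}; no reachable pair has both components accepting, so no string drives both machines to acceptance simultaneously and L(R) ∩ L(S) = ∅.
So no string is accepted by both, and the intersection is empty.

Yes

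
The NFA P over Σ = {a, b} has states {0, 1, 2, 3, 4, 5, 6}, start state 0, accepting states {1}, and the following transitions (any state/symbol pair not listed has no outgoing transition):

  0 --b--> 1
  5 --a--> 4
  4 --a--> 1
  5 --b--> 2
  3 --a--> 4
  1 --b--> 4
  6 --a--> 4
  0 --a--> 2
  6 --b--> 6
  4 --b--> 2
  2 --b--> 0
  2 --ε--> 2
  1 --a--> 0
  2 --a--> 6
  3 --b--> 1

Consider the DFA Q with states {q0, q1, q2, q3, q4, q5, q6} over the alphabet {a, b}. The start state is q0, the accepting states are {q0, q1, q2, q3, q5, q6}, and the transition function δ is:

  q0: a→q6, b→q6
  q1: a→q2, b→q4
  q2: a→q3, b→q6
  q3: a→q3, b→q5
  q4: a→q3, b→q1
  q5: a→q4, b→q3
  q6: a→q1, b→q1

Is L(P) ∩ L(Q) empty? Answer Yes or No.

No

The string b is accepted by both P and Q.
Hence L(P) ∩ L(Q) ≠ ∅.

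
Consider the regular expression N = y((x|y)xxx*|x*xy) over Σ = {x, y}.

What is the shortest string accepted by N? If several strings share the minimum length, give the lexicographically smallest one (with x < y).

yxy

By inspection of the expression, no string of length less than 3 matches, and yxy is the lexicographically first match of length 3.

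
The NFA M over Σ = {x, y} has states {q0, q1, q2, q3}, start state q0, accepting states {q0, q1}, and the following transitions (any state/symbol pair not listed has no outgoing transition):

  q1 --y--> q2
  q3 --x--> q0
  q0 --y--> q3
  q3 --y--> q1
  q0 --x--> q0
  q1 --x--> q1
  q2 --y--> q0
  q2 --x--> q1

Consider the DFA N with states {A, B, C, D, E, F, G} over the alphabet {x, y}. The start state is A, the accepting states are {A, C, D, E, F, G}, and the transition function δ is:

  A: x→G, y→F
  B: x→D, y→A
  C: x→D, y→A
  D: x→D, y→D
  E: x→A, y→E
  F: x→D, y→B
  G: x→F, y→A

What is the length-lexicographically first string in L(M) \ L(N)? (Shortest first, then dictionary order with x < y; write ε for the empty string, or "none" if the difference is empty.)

The string yy is accepted by M but not by N.
No shorter string lies in the difference, and yy is the lexicographically first length-2 string in L(M) \ L(N).

yy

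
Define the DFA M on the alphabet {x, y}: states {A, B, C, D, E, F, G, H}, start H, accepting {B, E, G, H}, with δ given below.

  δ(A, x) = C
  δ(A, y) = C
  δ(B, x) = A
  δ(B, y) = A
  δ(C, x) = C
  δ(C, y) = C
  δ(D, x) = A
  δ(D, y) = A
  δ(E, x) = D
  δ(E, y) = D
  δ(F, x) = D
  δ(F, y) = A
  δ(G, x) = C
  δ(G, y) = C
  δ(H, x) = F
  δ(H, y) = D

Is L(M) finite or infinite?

finite

The useful states (reachable from H and able to reach an accepting state) are {H}.
Restricted to these states the transition graph has no cycle, so every accepting path has bounded length and L is finite.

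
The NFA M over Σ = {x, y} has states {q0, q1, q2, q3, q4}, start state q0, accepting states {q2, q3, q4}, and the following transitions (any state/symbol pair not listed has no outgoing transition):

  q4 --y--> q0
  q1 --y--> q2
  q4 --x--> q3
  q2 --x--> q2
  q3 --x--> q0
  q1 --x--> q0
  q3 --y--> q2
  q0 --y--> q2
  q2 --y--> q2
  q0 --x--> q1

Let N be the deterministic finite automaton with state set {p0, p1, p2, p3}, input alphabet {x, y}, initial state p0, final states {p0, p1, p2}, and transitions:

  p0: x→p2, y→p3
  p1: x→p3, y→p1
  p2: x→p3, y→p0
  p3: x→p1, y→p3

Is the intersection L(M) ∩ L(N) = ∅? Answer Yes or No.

No

The string xy is accepted by both M and N.
Hence L(M) ∩ L(N) ≠ ∅.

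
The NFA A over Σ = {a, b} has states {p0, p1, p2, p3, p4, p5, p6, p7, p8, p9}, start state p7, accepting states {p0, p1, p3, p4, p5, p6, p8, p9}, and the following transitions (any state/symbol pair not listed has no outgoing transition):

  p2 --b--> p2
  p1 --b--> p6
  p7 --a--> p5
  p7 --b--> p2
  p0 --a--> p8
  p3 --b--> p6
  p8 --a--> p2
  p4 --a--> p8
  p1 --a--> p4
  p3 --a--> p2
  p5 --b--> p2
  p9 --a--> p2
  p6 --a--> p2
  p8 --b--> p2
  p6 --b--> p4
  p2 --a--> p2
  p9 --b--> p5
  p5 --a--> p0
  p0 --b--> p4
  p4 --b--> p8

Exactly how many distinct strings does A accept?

6

The useful subgraph on states {p0, p4, p5, p7, p8} is acyclic, so L(A) is finite; the longest accepting path visits 5 useful states, giving maximum string length 4.
Counting accepting paths from p7 by length: 1 of length 1, 1 of length 2, 2 of length 3, 2 of length 4. Total 6.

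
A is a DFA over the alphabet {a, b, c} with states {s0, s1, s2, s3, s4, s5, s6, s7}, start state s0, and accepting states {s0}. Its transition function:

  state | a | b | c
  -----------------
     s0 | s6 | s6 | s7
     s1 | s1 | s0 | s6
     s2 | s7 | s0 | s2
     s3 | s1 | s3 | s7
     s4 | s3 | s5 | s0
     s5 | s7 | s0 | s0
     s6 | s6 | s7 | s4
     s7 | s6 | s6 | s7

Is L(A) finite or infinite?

infinite

State s0 is reachable from the start and can reach an accepting state, and it lies on the cycle s0 → s6 → s4 → s0.
Traversing that cycle any number of times yields accepted strings of unbounded length, so the language is infinite.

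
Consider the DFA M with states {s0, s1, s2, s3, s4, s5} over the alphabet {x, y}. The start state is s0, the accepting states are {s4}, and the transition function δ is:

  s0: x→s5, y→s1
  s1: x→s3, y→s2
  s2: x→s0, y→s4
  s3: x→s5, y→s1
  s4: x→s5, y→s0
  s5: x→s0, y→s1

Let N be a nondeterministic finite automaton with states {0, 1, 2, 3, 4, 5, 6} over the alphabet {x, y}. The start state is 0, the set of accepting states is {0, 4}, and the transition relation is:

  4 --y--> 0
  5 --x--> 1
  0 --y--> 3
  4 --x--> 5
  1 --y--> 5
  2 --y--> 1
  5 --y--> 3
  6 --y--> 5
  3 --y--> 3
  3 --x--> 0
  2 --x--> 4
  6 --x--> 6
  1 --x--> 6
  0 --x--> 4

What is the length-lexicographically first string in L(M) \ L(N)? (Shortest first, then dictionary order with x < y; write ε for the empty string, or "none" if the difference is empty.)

yyy

The string yyy is accepted by M but not by N.
No shorter string lies in the difference, and yyy is the lexicographically first length-3 string in L(M) \ L(N).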